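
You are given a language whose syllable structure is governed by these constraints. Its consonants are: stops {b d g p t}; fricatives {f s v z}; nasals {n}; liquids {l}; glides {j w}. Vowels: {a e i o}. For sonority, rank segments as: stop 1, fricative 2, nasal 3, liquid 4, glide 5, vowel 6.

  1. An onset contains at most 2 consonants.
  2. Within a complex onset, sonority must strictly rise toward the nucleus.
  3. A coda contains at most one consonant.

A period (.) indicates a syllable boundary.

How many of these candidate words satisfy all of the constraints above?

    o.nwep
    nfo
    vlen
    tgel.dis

2

o.nwep — σ1 onset /∅/, coda /∅/ ok; σ2 onset /nw/ (3→5 rises), coda /p/ ok → well-formed
nfo — violates constraint 2: syllable 1 onset /nf/: /n/ (nasal, 3) → /f/ (fricative, 2) does not rise → ill-formed
vlen — σ1 onset /vl/ (2→4 rises), coda /n/ ok → well-formed
tgel.dis — violates constraint 2: syllable 1 onset /tg/: /t/ (stop, 1) → /g/ (stop, 1) does not rise → ill-formed
Well-formed: o.nwep, vlen → 2.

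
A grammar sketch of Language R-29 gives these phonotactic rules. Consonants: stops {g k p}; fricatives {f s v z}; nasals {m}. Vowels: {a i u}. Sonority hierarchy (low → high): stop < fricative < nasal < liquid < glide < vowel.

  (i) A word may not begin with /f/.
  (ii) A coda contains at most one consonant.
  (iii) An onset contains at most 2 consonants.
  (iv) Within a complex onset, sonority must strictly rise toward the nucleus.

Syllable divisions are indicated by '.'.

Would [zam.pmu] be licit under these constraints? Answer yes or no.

yes

[zam.pmu] — σ1 onset /z/, coda /m/ ok; σ2 onset /pm/ (1→3 rises), coda /∅/ ok → licit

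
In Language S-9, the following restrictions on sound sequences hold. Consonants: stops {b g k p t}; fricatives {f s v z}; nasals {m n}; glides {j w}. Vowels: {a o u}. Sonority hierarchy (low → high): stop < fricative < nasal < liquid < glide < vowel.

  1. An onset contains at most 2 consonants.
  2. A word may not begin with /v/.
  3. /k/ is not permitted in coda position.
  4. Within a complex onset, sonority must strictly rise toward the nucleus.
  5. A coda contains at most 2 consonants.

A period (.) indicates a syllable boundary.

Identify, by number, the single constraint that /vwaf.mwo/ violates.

/vwaf.mwo/: word begins with /v/.
This is a violation of constraint 2: "A word may not begin with /v/."
The remaining constraints (1, 3, 4, 5) are satisfied.

2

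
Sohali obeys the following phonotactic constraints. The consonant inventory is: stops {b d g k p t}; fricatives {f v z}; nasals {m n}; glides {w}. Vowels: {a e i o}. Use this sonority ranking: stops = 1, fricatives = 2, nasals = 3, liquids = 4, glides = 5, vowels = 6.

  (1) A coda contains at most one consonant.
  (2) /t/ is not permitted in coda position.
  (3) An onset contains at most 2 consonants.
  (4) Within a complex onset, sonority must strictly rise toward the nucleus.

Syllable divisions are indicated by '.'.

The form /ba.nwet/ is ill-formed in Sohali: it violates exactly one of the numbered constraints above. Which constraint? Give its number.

/ba.nwet/: syllable 2 coda contains /t/.
This is a violation of constraint 2: "/t/ is not permitted in coda position."
The remaining constraints (1, 3, 4) are satisfied.

2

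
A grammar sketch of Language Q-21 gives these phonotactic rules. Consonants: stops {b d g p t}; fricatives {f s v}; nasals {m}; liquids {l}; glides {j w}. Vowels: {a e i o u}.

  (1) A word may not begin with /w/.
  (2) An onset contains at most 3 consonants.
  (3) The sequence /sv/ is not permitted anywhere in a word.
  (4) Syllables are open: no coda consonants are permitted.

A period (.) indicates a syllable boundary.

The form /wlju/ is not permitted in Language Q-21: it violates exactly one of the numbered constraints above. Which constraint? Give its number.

1

/wlju/: word begins with /w/.
This is a violation of constraint 1: "A word may not begin with /w/."
The remaining constraints (2, 3, 4) are satisfied.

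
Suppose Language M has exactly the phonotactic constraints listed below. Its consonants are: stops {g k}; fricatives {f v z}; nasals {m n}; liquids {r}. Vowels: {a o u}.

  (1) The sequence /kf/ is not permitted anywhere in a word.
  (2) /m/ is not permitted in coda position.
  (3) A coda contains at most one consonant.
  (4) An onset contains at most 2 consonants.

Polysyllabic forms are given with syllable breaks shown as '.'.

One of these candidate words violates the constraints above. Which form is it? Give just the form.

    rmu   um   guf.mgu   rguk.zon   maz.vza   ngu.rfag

rmu — σ1 onset /rm/ (2C), coda /∅/ ok → licit
um — violates constraint 2: syllable 1 coda contains /m/ → illicit
guf.mgu — σ1 onset /g/, coda /f/ ok; σ2 onset /mg/ (2C), coda /∅/ ok → licit
rguk.zon — σ1 onset /rg/ (2C), coda /k/ ok; σ2 onset /z/, coda /n/ ok → licit
maz.vza — σ1 onset /m/, coda /z/ ok; σ2 onset /vz/ (2C), coda /∅/ ok → licit
ngu.rfag — σ1 onset /ng/ (2C), coda /∅/ ok; σ2 onset /rf/ (2C), coda /g/ ok → licit

um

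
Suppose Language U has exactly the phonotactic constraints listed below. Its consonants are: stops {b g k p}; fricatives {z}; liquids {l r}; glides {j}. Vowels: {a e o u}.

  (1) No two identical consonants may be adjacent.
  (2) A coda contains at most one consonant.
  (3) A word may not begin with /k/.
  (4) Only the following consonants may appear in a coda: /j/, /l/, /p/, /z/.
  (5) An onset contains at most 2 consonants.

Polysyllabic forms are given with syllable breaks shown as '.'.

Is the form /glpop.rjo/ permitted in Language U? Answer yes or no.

no

/glpop.rjo/ — violates constraint 5: syllable 1 onset /glp/ has 3 consonants (> 2) → not permitted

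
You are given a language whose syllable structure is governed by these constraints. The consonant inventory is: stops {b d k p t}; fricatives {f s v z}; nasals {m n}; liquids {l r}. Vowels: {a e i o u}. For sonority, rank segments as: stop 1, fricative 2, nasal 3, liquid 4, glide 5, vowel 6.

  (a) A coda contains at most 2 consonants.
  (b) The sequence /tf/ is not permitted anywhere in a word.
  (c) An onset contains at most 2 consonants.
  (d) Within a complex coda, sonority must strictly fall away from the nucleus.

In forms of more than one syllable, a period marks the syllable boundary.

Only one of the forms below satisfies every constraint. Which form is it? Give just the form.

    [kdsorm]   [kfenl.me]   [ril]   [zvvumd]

[kdsorm] — violates constraint (c): syllable 1 onset /kds/ has 3 consonants (> 2) → not permitted
[kfenl.me] — violates constraint (d): syllable 1 coda /nl/: /n/ (nasal, 3) → /l/ (liquid, 4) does not fall → not permitted
[ril] — σ1 onset /r/, coda /l/ ok → permitted
[zvvumd] — violates constraint (c): syllable 1 onset /zvv/ has 3 consonants (> 2) → not permitted

[ril]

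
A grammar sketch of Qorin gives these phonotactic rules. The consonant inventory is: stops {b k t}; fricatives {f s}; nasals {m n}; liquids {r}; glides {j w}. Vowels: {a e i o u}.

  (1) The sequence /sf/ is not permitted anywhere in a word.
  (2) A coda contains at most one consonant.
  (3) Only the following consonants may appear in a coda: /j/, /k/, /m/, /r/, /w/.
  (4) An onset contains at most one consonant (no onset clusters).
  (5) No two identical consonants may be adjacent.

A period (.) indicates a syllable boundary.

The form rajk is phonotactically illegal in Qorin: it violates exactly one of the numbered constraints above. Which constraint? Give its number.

rajk: syllable 1 coda /jk/ has 2 consonants (> 1).
This is a violation of constraint 2: "A coda contains at most one consonant."
The remaining constraints (1, 3, 4, 5) are satisfied.

2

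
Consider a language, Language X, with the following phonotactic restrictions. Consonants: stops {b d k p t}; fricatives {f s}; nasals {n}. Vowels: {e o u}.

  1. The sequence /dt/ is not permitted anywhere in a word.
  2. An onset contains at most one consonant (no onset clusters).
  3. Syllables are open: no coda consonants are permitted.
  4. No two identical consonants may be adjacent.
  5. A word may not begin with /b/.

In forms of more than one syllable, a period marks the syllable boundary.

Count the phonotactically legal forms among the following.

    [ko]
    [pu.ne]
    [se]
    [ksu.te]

[ko] — σ1 onset /k/, coda /∅/ ok → phonotactically legal
[pu.ne] — σ1 onset /p/, coda /∅/ ok; σ2 onset /n/, coda /∅/ ok → phonotactically legal
[se] — σ1 onset /s/, coda /∅/ ok → phonotactically legal
[ksu.te] — violates constraint 2: syllable 1 onset /ks/ has 2 consonants (> 1) → phonotactically illegal
Phonotactically legal: [ko], [pu.ne], [se] → 3.

3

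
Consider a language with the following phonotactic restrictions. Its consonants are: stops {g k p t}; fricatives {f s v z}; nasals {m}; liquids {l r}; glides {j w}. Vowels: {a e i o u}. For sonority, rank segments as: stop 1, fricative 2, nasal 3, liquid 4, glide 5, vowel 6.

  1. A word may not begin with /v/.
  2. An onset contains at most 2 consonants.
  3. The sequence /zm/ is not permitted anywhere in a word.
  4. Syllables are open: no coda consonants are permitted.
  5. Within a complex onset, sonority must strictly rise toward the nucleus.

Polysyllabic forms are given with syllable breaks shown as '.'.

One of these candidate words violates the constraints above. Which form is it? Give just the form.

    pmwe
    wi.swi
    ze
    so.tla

pmwe — violates constraint 2: syllable 1 onset /pmw/ has 3 consonants (> 2) → not permitted
wi.swi — σ1 onset /w/, coda /∅/ ok; σ2 onset /sw/ (2→5 rises), coda /∅/ ok → permitted
ze — σ1 onset /z/, coda /∅/ ok → permitted
so.tla — σ1 onset /s/, coda /∅/ ok; σ2 onset /tl/ (1→4 rises), coda /∅/ ok → permitted

pmwe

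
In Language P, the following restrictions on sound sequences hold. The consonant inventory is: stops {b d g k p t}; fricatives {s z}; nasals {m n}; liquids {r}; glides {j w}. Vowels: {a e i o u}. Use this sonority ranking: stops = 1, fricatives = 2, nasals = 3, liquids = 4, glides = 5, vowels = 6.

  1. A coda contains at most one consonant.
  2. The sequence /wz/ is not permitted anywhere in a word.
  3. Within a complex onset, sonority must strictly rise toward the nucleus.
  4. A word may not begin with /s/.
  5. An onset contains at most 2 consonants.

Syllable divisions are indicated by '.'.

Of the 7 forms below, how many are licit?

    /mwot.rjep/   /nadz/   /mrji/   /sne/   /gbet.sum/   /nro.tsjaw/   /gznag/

1

/mwot.rjep/ — σ1 onset /mw/ (3→5 rises), coda /t/ ok; σ2 onset /rj/ (4→5 rises), coda /p/ ok → licit
/nadz/ — violates constraint 1: syllable 1 coda /dz/ has 2 consonants (> 1) → illicit
/mrji/ — violates constraint 5: syllable 1 onset /mrj/ has 3 consonants (> 2) → illicit
/sne/ — violates constraint 4: word begins with /s/ → illicit
/gbet.sum/ — violates constraint 3: syllable 1 onset /gb/: /g/ (stop, 1) → /b/ (stop, 1) does not rise → illicit
/nro.tsjaw/ — violates constraint 5: syllable 2 onset /tsj/ has 3 consonants (> 2) → illicit
/gznag/ — violates constraint 5: syllable 1 onset /gzn/ has 3 consonants (> 2) → illicit
Licit: /mwot.rjep/ → 1.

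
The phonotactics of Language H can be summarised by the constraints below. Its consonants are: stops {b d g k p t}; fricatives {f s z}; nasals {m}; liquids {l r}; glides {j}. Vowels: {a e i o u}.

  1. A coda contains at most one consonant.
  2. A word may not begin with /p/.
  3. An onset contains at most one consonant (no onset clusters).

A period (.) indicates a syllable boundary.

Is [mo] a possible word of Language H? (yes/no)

[mo] — σ1 onset /m/, coda /∅/ ok → well-formed

yes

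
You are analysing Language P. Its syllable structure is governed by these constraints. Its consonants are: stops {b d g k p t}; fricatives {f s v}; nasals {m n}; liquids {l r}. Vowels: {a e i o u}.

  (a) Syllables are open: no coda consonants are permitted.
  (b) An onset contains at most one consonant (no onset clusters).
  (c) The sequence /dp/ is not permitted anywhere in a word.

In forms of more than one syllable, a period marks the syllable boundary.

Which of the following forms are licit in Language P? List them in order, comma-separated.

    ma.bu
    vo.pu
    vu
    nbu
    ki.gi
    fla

ma.bu, vo.pu, vu, ki.gi

ma.bu — σ1 onset /m/, coda /∅/ ok; σ2 onset /b/, coda /∅/ ok → licit
vo.pu — σ1 onset /v/, coda /∅/ ok; σ2 onset /p/, coda /∅/ ok → licit
vu — σ1 onset /v/, coda /∅/ ok → licit
nbu — violates constraint (b): syllable 1 onset /nb/ has 2 consonants (> 1) → illicit
ki.gi — σ1 onset /k/, coda /∅/ ok; σ2 onset /g/, coda /∅/ ok → licit
fla — violates constraint (b): syllable 1 onset /fl/ has 2 consonants (> 1) → illicit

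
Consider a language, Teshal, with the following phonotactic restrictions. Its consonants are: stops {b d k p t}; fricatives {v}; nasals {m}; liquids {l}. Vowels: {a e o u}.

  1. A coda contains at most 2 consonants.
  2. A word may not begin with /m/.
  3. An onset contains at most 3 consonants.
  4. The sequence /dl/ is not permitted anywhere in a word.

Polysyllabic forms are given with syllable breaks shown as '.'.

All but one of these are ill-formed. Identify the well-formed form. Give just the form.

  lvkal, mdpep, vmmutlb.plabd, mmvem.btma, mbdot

lvkal

lvkal — σ1 onset /lvk/ (3C), coda /l/ ok → well-formed
mdpep — violates constraint 2: word begins with /m/ → ill-formed
vmmutlb.plabd — violates constraint 1: syllable 1 coda /tlb/ has 3 consonants (> 2) → ill-formed
mmvem.btma — violates constraint 2: word begins with /m/ → ill-formed
mbdot — violates constraint 2: word begins with /m/ → ill-formed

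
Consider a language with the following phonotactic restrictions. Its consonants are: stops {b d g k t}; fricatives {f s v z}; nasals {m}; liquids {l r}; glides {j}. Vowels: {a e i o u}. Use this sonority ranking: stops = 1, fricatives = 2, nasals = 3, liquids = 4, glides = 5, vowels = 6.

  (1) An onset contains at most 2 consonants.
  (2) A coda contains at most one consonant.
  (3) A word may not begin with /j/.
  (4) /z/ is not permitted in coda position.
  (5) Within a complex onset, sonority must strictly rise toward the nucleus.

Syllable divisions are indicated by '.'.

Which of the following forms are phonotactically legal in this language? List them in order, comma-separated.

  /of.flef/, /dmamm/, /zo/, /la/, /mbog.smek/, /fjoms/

/of.flef/ — σ1 onset /∅/, coda /f/ ok; σ2 onset /fl/ (2→4 rises), coda /f/ ok → phonotactically legal
/dmamm/ — violates constraint 2: syllable 1 coda /mm/ has 2 consonants (> 1) → phonotactically illegal
/zo/ — σ1 onset /z/, coda /∅/ ok → phonotactically legal
/la/ — σ1 onset /l/, coda /∅/ ok → phonotactically legal
/mbog.smek/ — violates constraint 5: syllable 1 onset /mb/: /m/ (nasal, 3) → /b/ (stop, 1) does not rise → phonotactically illegal
/fjoms/ — violates constraint 2: syllable 1 coda /ms/ has 2 consonants (> 1) → phonotactically illegal

/of.flef/, /zo/, /la/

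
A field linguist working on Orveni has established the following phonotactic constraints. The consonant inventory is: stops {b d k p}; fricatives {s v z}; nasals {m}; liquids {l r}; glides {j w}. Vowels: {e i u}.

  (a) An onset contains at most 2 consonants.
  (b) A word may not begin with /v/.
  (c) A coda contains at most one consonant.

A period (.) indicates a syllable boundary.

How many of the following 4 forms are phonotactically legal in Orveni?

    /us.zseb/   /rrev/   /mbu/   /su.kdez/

/us.zseb/ — σ1 onset /∅/, coda /s/ ok; σ2 onset /zs/ (2C), coda /b/ ok → phonotactically legal
/rrev/ — σ1 onset /rr/ (2C), coda /v/ ok → phonotactically legal
/mbu/ — σ1 onset /mb/ (2C), coda /∅/ ok → phonotactically legal
/su.kdez/ — σ1 onset /s/, coda /∅/ ok; σ2 onset /kd/ (2C), coda /z/ ok → phonotactically legal
Phonotactically legal: /us.zseb/, /rrev/, /mbu/, /su.kdez/ → 4.

4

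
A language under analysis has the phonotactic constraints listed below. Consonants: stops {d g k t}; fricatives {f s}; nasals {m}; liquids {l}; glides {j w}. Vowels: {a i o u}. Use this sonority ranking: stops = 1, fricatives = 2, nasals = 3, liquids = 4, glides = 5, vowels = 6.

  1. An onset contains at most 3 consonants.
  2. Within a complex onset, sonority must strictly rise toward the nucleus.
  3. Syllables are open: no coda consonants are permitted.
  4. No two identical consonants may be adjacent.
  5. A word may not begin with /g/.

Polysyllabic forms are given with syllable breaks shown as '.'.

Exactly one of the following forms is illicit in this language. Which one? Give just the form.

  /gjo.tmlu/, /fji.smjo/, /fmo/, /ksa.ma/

/gjo.tmlu/

/gjo.tmlu/ — violates constraint 5: word begins with /g/ → illicit
/fji.smjo/ — σ1 onset /fj/ (2→5 rises), coda /∅/ ok; σ2 onset /smj/ (2→3→5 rises), coda /∅/ ok → licit
/fmo/ — σ1 onset /fm/ (2→3 rises), coda /∅/ ok → licit
/ksa.ma/ — σ1 onset /ks/ (1→2 rises), coda /∅/ ok; σ2 onset /m/, coda /∅/ ok → licit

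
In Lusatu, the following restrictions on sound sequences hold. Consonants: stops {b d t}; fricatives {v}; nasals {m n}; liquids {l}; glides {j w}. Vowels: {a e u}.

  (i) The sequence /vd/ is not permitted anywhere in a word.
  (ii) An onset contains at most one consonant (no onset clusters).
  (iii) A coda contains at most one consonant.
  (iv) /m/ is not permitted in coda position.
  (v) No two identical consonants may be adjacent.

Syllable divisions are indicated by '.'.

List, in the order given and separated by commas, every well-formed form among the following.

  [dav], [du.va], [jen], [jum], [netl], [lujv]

[dav], [du.va], [jen]

[dav] — σ1 onset /d/, coda /v/ ok → well-formed
[du.va] — σ1 onset /d/, coda /∅/ ok; σ2 onset /v/, coda /∅/ ok → well-formed
[jen] — σ1 onset /j/, coda /n/ ok → well-formed
[jum] — violates constraint (iv): syllable 1 coda contains /m/ → ill-formed
[netl] — violates constraint (iii): syllable 1 coda /tl/ has 2 consonants (> 1) → ill-formed
[lujv] — violates constraint (iii): syllable 1 coda /jv/ has 2 consonants (> 1) → ill-formed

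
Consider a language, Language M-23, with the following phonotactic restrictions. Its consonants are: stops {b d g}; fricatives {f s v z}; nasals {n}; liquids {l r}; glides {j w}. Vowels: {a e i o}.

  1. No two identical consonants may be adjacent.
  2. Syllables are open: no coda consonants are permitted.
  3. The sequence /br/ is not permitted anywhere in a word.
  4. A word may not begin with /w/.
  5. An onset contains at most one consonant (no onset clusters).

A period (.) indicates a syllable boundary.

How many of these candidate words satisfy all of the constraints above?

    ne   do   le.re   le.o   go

5

ne — σ1 onset /n/, coda /∅/ ok → phonotactically legal
do — σ1 onset /d/, coda /∅/ ok → phonotactically legal
le.re — σ1 onset /l/, coda /∅/ ok; σ2 onset /r/, coda /∅/ ok → phonotactically legal
le.o — σ1 onset /l/, coda /∅/ ok; σ2 onset /∅/, coda /∅/ ok → phonotactically legal
go — σ1 onset /g/, coda /∅/ ok → phonotactically legal
Phonotactically legal: ne, do, le.re, le.o, go → 5.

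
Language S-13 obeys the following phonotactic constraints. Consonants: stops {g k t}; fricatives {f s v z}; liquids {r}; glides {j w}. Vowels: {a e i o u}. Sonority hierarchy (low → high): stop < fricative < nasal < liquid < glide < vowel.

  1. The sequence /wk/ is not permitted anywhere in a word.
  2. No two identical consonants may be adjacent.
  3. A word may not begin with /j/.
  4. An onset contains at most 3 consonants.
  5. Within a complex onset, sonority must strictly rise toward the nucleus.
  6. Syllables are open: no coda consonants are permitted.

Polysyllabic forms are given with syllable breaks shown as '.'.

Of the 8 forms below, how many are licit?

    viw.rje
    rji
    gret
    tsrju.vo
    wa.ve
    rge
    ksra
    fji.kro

viw.rje — violates constraint 6: syllable 1 coda /w/ has 1 consonant (> 0) → illicit
rji — σ1 onset /rj/ (4→5 rises), coda /∅/ ok → licit
gret — violates constraint 6: syllable 1 coda /t/ has 1 consonant (> 0) → illicit
tsrju.vo — violates constraint 4: syllable 1 onset /tsrj/ has 4 consonants (> 3) → illicit
wa.ve — σ1 onset /w/, coda /∅/ ok; σ2 onset /v/, coda /∅/ ok → licit
rge — violates constraint 5: syllable 1 onset /rg/: /r/ (liquid, 4) → /g/ (stop, 1) does not rise → illicit
ksra — σ1 onset /ksr/ (1→2→4 rises), coda /∅/ ok → licit
fji.kro — σ1 onset /fj/ (2→5 rises), coda /∅/ ok; σ2 onset /kr/ (1→4 rises), coda /∅/ ok → licit
Licit: rji, wa.ve, ksra, fji.kro → 4.

4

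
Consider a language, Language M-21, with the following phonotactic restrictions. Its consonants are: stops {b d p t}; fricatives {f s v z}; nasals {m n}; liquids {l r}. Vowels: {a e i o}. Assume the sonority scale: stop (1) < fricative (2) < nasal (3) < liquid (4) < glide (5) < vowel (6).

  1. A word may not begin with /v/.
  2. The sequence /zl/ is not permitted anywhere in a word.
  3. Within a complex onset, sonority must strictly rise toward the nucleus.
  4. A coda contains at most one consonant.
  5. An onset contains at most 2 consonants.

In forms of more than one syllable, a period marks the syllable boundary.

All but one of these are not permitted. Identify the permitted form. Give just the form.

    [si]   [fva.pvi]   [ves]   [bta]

[si]

[si] — σ1 onset /s/, coda /∅/ ok → permitted
[fva.pvi] — violates constraint 3: syllable 1 onset /fv/: /f/ (fricative, 2) → /v/ (fricative, 2) does not rise → not permitted
[ves] — violates constraint 1: word begins with /v/ → not permitted
[bta] — violates constraint 3: syllable 1 onset /bt/: /b/ (stop, 1) → /t/ (stop, 1) does not rise → not permitted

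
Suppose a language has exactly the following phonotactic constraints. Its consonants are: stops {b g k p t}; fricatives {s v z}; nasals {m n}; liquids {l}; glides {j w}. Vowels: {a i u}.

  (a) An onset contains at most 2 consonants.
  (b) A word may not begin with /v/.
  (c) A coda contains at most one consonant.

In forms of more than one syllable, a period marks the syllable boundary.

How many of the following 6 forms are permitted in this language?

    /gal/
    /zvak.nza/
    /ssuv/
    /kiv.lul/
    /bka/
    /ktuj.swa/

/gal/ — σ1 onset /g/, coda /l/ ok → permitted
/zvak.nza/ — σ1 onset /zv/ (2C), coda /k/ ok; σ2 onset /nz/ (2C), coda /∅/ ok → permitted
/ssuv/ — σ1 onset /ss/ (2C), coda /v/ ok → permitted
/kiv.lul/ — σ1 onset /k/, coda /v/ ok; σ2 onset /l/, coda /l/ ok → permitted
/bka/ — σ1 onset /bk/ (2C), coda /∅/ ok → permitted
/ktuj.swa/ — σ1 onset /kt/ (2C), coda /j/ ok; σ2 onset /sw/ (2C), coda /∅/ ok → permitted
Permitted: /gal/, /zvak.nza/, /ssuv/, /kiv.lul/, /bka/, /ktuj.swa/ → 6.

6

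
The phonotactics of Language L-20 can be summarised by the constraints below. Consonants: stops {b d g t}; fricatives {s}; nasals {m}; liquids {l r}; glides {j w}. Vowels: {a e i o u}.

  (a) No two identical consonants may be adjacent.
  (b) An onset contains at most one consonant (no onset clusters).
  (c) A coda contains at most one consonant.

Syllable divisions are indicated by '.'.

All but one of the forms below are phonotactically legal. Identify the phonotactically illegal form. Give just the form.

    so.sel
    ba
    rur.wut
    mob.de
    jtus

jtus

so.sel — σ1 onset /s/, coda /∅/ ok; σ2 onset /s/, coda /l/ ok → phonotactically legal
ba — σ1 onset /b/, coda /∅/ ok → phonotactically legal
rur.wut — σ1 onset /r/, coda /r/ ok; σ2 onset /w/, coda /t/ ok → phonotactically legal
mob.de — σ1 onset /m/, coda /b/ ok; σ2 onset /d/, coda /∅/ ok → phonotactically legal
jtus — violates constraint (b): syllable 1 onset /jt/ has 2 consonants (> 1) → phonotactically illegal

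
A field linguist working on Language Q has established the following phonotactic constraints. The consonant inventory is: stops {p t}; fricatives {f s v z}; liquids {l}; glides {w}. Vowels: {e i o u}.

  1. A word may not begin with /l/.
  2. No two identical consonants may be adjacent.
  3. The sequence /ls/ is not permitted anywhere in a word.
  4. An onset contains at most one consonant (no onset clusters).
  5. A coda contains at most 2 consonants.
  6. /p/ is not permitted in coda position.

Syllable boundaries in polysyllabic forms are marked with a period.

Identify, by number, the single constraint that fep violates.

6

fep: syllable 1 coda contains /p/.
This is a violation of constraint 6: "/p/ is not permitted in coda position."
The remaining constraints (1, 2, 3, 4, 5) are satisfied.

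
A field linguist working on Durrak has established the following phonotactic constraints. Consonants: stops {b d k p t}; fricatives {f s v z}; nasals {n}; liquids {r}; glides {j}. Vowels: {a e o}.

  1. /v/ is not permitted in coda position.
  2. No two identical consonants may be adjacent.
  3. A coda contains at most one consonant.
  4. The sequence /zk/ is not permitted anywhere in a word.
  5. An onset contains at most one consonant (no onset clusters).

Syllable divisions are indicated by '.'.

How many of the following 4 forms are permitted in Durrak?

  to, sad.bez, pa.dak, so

4

to — σ1 onset /t/, coda /∅/ ok → permitted
sad.bez — σ1 onset /s/, coda /d/ ok; σ2 onset /b/, coda /z/ ok → permitted
pa.dak — σ1 onset /p/, coda /∅/ ok; σ2 onset /d/, coda /k/ ok → permitted
so — σ1 onset /s/, coda /∅/ ok → permitted
Permitted: to, sad.bez, pa.dak, so → 4.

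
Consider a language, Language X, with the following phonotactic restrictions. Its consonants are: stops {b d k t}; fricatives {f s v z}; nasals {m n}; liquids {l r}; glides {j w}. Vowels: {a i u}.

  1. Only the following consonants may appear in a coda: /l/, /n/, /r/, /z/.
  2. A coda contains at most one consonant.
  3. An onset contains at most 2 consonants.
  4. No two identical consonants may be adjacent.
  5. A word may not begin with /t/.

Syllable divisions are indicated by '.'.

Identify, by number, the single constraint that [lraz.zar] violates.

4

[lraz.zar]: adjacent identical consonants /zz/.
This is a violation of constraint 4: "No two identical consonants may be adjacent."
The remaining constraints (1, 2, 3, 5) are satisfied.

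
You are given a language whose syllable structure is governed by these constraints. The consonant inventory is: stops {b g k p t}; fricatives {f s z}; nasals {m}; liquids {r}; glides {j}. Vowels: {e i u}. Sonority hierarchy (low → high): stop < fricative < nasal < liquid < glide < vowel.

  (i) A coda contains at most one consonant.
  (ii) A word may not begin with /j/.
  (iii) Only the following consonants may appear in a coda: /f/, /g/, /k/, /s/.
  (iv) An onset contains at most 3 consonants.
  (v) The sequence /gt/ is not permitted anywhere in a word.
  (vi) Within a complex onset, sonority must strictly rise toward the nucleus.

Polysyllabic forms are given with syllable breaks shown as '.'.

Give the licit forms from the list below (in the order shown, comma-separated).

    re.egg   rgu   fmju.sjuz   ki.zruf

ki.zruf

re.egg — violates constraint (i): syllable 2 coda /gg/ has 2 consonants (> 1) → illicit
rgu — violates constraint (vi): syllable 1 onset /rg/: /r/ (liquid, 4) → /g/ (stop, 1) does not rise → illicit
fmju.sjuz — violates constraint (iii): syllable 2 coda contains /z/, which is not a licensed coda consonant → illicit
ki.zruf — σ1 onset /k/, coda /∅/ ok; σ2 onset /zr/ (2→4 rises), coda /f/ ok → licit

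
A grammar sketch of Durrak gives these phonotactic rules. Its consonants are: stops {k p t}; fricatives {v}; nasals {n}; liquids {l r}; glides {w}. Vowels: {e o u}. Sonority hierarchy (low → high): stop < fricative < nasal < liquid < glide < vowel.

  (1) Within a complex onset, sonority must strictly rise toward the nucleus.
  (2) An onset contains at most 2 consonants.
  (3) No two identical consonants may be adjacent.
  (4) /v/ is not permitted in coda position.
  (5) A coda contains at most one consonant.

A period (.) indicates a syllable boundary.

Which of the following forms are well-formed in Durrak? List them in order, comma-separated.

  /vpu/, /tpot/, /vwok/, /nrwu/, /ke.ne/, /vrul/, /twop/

/vpu/ — violates constraint 1: syllable 1 onset /vp/: /v/ (fricative, 2) → /p/ (stop, 1) does not rise → ill-formed
/tpot/ — violates constraint 1: syllable 1 onset /tp/: /t/ (stop, 1) → /p/ (stop, 1) does not rise → ill-formed
/vwok/ — σ1 onset /vw/ (2→5 rises), coda /k/ ok → well-formed
/nrwu/ — violates constraint 2: syllable 1 onset /nrw/ has 3 consonants (> 2) → ill-formed
/ke.ne/ — σ1 onset /k/, coda /∅/ ok; σ2 onset /n/, coda /∅/ ok → well-formed
/vrul/ — σ1 onset /vr/ (2→4 rises), coda /l/ ok → well-formed
/twop/ — σ1 onset /tw/ (1→5 rises), coda /p/ ok → well-formed

/vwok/, /ke.ne/, /vrul/, /twop/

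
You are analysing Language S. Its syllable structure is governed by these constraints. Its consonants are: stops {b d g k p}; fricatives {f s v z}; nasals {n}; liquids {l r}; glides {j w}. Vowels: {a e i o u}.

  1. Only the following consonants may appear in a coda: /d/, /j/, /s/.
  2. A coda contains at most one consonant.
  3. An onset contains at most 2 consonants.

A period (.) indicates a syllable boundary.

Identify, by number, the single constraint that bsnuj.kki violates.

3

bsnuj.kki: syllable 1 onset /bsn/ has 3 consonants (> 2).
This is a violation of constraint 3: "An onset contains at most 2 consonants."
The remaining constraints (1, 2) are satisfied.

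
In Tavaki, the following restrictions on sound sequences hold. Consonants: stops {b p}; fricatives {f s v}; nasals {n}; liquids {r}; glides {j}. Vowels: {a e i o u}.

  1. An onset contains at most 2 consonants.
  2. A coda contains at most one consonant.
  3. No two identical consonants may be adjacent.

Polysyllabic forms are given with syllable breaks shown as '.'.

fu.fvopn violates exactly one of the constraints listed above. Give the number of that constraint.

2

fu.fvopn: syllable 2 coda /pn/ has 2 consonants (> 1).
This is a violation of constraint 2: "A coda contains at most one consonant."
The remaining constraints (1, 3) are satisfied.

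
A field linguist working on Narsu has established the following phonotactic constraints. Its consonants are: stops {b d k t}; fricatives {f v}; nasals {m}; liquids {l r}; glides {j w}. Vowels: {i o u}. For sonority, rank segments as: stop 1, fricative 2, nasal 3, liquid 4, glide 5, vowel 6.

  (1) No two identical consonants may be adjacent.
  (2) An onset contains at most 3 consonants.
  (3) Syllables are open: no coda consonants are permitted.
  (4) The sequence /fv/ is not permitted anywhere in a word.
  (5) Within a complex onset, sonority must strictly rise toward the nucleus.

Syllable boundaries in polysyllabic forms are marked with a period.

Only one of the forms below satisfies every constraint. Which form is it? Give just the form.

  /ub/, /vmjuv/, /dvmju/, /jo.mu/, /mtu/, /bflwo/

/jo.mu/

/ub/ — violates constraint 3: syllable 1 coda /b/ has 1 consonant (> 0) → not permitted
/vmjuv/ — violates constraint 3: syllable 1 coda /v/ has 1 consonant (> 0) → not permitted
/dvmju/ — violates constraint 2: syllable 1 onset /dvmj/ has 4 consonants (> 3) → not permitted
/jo.mu/ — σ1 onset /j/, coda /∅/ ok; σ2 onset /m/, coda /∅/ ok → permitted
/mtu/ — violates constraint 5: syllable 1 onset /mt/: /m/ (nasal, 3) → /t/ (stop, 1) does not rise → not permitted
/bflwo/ — violates constraint 2: syllable 1 onset /bflw/ has 4 consonants (> 3) → not permitted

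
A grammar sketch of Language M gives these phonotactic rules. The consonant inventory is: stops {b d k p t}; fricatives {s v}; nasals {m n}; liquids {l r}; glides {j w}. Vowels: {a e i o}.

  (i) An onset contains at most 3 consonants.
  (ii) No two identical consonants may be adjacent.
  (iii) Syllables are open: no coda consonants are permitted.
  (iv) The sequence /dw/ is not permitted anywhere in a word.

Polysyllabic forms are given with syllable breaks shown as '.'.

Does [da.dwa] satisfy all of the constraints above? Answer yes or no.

[da.dwa] — violates constraint (iv): contains banned sequence /dw/ → ill-formed

no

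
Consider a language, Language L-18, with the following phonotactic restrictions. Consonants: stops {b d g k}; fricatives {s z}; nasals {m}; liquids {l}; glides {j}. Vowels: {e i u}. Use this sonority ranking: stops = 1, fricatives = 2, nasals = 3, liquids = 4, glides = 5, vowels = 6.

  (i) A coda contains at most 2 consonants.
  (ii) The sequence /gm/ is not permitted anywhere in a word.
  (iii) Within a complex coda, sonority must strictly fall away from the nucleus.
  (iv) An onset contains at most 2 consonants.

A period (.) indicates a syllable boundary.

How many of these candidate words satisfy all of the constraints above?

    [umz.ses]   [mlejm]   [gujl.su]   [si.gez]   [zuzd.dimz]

5

[umz.ses] — σ1 onset /∅/, coda /mz/ (3→2 falls) ok; σ2 onset /s/, coda /s/ ok → well-formed
[mlejm] — σ1 onset /ml/ (2C), coda /jm/ (5→3 falls) ok → well-formed
[gujl.su] — σ1 onset /g/, coda /jl/ (5→4 falls) ok; σ2 onset /s/, coda /∅/ ok → well-formed
[si.gez] — σ1 onset /s/, coda /∅/ ok; σ2 onset /g/, coda /z/ ok → well-formed
[zuzd.dimz] — σ1 onset /z/, coda /zd/ (2→1 falls) ok; σ2 onset /d/, coda /mz/ (3→2 falls) ok → well-formed
Well-formed: [umz.ses], [mlejm], [gujl.su], [si.gez], [zuzd.dimz] → 5.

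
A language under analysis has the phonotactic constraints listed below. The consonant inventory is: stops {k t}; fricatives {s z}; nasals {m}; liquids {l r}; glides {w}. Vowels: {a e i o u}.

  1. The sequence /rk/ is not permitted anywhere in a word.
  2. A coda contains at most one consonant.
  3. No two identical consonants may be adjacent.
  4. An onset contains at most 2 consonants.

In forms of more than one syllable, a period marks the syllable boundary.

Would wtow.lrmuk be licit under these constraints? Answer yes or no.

wtow.lrmuk — violates constraint 4: syllable 2 onset /lrm/ has 3 consonants (> 2) → illicit

no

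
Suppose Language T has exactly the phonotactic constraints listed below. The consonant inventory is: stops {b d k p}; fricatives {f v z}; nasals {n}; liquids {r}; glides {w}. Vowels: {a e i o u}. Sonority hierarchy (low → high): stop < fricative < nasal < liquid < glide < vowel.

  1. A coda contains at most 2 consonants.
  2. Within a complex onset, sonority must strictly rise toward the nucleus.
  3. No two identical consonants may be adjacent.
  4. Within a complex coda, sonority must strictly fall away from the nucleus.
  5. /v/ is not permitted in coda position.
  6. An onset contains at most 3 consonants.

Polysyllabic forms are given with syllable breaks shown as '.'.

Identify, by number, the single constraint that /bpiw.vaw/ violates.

/bpiw.vaw/: syllable 1 onset /bp/: /b/ (stop, 1) → /p/ (stop, 1) does not rise.
This is a violation of constraint 2: "Within a complex onset, sonority must strictly rise toward the nucleus."
The remaining constraints (1, 3, 4, 5, 6) are satisfied.

2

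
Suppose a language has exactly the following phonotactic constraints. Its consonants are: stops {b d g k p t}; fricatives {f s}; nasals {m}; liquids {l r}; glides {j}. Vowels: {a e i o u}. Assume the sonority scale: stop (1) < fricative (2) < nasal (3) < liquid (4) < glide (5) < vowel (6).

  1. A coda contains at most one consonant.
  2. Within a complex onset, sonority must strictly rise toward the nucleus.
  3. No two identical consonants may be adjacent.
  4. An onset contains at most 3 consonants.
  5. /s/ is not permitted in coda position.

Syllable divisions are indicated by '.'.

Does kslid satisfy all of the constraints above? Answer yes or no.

yes

kslid — σ1 onset /ksl/ (1→2→4 rises), coda /d/ ok → phonotactically legal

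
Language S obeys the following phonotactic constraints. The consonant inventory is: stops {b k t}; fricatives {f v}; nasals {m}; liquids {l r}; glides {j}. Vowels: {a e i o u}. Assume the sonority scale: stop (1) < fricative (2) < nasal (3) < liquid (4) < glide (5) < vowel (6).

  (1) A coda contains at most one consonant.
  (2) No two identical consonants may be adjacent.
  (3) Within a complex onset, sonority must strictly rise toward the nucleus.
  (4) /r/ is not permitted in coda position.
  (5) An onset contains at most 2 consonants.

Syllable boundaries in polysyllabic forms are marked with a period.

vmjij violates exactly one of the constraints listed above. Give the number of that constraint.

vmjij: syllable 1 onset /vmj/ has 3 consonants (> 2).
This is a violation of constraint 5: "An onset contains at most 2 consonants."
The remaining constraints (1, 2, 3, 4) are satisfied.

5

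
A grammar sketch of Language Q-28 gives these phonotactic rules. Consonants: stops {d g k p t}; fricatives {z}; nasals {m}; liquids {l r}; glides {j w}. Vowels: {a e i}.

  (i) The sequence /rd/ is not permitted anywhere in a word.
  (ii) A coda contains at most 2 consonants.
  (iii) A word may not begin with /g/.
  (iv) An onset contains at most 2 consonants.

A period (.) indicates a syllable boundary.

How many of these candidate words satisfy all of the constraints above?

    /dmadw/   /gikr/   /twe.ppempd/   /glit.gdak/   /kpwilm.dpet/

/dmadw/ — σ1 onset /dm/ (2C), coda /dw/ (2C) ok → licit
/gikr/ — violates constraint (iii): word begins with /g/ → illicit
/twe.ppempd/ — violates constraint (ii): syllable 2 coda /mpd/ has 3 consonants (> 2) → illicit
/glit.gdak/ — violates constraint (iii): word begins with /g/ → illicit
/kpwilm.dpet/ — violates constraint (iv): syllable 1 onset /kpw/ has 3 consonants (> 2) → illicit
Licit: /dmadw/ → 1.

1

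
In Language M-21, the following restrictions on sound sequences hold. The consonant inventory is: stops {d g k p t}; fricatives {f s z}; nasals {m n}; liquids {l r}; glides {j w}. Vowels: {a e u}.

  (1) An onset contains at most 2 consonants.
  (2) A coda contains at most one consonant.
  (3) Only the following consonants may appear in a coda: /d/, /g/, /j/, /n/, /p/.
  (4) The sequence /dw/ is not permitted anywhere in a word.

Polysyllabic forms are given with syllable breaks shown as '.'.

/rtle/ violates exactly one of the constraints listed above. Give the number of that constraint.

/rtle/: syllable 1 onset /rtl/ has 3 consonants (> 2).
This is a violation of constraint 1: "An onset contains at most 2 consonants."
The remaining constraints (2, 3, 4) are satisfied.

1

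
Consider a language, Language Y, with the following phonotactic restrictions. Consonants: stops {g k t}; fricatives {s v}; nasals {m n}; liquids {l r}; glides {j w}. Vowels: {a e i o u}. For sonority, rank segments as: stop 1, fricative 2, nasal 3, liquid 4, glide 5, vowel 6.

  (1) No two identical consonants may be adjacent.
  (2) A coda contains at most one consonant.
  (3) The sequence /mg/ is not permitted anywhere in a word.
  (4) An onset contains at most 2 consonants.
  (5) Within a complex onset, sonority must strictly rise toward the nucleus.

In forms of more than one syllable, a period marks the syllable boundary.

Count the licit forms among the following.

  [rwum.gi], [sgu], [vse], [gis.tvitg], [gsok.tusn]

0

[rwum.gi] — violates constraint 3: contains banned sequence /mg/ → illicit
[sgu] — violates constraint 5: syllable 1 onset /sg/: /s/ (fricative, 2) → /g/ (stop, 1) does not rise → illicit
[vse] — violates constraint 5: syllable 1 onset /vs/: /v/ (fricative, 2) → /s/ (fricative, 2) does not rise → illicit
[gis.tvitg] — violates constraint 2: syllable 2 coda /tg/ has 2 consonants (> 1) → illicit
[gsok.tusn] — violates constraint 2: syllable 2 coda /sn/ has 2 consonants (> 1) → illicit
No form is licit → 0.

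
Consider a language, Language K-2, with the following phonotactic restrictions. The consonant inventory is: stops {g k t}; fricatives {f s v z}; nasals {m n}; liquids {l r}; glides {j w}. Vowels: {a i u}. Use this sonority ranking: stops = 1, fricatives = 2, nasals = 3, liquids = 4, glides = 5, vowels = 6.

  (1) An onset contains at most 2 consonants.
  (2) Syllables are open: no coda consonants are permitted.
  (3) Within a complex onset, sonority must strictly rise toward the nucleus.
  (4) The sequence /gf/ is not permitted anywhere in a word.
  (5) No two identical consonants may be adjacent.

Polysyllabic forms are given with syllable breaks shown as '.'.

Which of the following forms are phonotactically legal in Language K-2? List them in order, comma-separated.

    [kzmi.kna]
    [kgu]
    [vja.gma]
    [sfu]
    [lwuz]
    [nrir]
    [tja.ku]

[vja.gma], [tja.ku]

[kzmi.kna] — violates constraint 1: syllable 1 onset /kzm/ has 3 consonants (> 2) → phonotactically illegal
[kgu] — violates constraint 3: syllable 1 onset /kg/: /k/ (stop, 1) → /g/ (stop, 1) does not rise → phonotactically illegal
[vja.gma] — σ1 onset /vj/ (2→5 rises), coda /∅/ ok; σ2 onset /gm/ (1→3 rises), coda /∅/ ok → phonotactically legal
[sfu] — violates constraint 3: syllable 1 onset /sf/: /s/ (fricative, 2) → /f/ (fricative, 2) does not rise → phonotactically illegal
[lwuz] — violates constraint 2: syllable 1 coda /z/ has 1 consonant (> 0) → phonotactically illegal
[nrir] — violates constraint 2: syllable 1 coda /r/ has 1 consonant (> 0) → phonotactically illegal
[tja.ku] — σ1 onset /tj/ (1→5 rises), coda /∅/ ok; σ2 onset /k/, coda /∅/ ok → phonotactically legal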